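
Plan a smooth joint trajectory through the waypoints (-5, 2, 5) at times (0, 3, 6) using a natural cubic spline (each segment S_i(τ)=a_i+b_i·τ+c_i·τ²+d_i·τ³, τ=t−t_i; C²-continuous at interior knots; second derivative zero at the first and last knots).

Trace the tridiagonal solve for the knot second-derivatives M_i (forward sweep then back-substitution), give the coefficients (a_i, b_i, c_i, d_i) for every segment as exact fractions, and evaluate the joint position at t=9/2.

Δ: Δ0=7/3, Δ1=1
row 1: diag=12, rhs=-8; c'=1/4, d'=-2/3
back: M1=-2/3
M: M0=0, M1=-2/3, M2=0
seg 0: a=-5, c=M0/2=0, d=(M1−M0)/(6·3)=-1/27, b=Δ0−h0·(2M0+M1)/6=8/3
seg 1: a=2, c=M1/2=-1/3, d=(M2−M1)/(6·3)=1/27, b=Δ1−h1·(2M1+M2)/6=5/3
t_q=9/2 → seg 1, τ=3/2; S=2+5/3·τ+-1/3·τ²+1/27·τ³=31/8

  seg 0: a=-5 b=8/3 c=0 d=-1/27
  seg 1: a=2 b=5/3 c=-1/3 d=1/27
S(9/2) = 31/8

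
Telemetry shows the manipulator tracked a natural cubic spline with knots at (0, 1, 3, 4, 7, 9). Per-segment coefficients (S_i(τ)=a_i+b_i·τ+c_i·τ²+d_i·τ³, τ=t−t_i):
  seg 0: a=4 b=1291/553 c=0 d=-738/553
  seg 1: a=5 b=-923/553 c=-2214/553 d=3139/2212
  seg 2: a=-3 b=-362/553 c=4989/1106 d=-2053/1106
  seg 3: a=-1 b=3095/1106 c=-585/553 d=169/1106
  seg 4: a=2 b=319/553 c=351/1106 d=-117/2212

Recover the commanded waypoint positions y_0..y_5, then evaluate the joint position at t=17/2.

y_0=4 y_1=5 y_2=-3 y_3=-1 y_4=2 y_5=4
S(17/2) = 60181/17696

y_0 = S_0(0) = a_0 = 4
y_1 = S_1(0) = a_1 = 5
y_2 = S_2(0) = a_2 = -3
y_3 = S_3(0) = a_3 = -1
y_4 = S_4(0) = a_4 = 2
y_5 = S_4(2) = 4
t_q=17/2 is in segment 4 (τ=3/2); S_4(τ)=60181/17696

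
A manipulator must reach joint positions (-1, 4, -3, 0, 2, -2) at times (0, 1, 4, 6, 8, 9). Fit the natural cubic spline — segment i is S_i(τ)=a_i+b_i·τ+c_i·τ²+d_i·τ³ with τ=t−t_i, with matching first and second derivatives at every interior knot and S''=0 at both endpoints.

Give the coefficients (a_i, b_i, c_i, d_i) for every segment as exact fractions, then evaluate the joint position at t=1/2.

  seg 0: a=-1 b=13631/2199 c=0 d=-2636/2199
  seg 1: a=4 b=5723/2199 c=-2636/733 d=1430/2199
  seg 2: a=-3 b=-3115/2199 c=1654/733 d=-7021/17592
  seg 3: a=0 b=12403/4398 c=-405/2932 d=-3395/8796
  seg 4: a=2 b=-10397/4398 c=-7195/2932 d=7195/8796
S(1/2) = 1429/733

Δ: Δ0=5, Δ1=-7/3, Δ2=3/2, Δ3=1, Δ4=-4
row 1: diag=8, rhs=-44; c'=3/8, d'=-11/2
row 2: denom=10−3·3/8=71/8; d'=(23−3·-11/2)/(71/8)=316/71
row 3: denom=8−2·16/71=536/71; d'=(-3−2·316/71)/(536/71)=-845/536
row 4: denom=6−2·71/268=733/134; d'=(-30−2·-845/536)/(733/134)=-7195/1466
back: M4=-7195/1466
back: M3=-845/536−71/268·-7195/1466=-405/1466
back: M2=316/71−16/71·-405/1466=3308/733
back: M1=-11/2−3/8·3308/733=-5272/733
M: M0=0, M1=-5272/733, M2=3308/733, M3=-405/1466, M4=-7195/1466, M5=0
seg 0: a=-1, c=M0/2=0, d=(M1−M0)/(6·1)=-2636/2199, b=Δ0−h0·(2M0+M1)/6=13631/2199
seg 1: a=4, c=M1/2=-2636/733, d=(M2−M1)/(6·3)=1430/2199, b=Δ1−h1·(2M1+M2)/6=5723/2199
seg 2: a=-3, c=M2/2=1654/733, d=(M3−M2)/(6·2)=-7021/17592, b=Δ2−h2·(2M2+M3)/6=-3115/2199
seg 3: a=0, c=M3/2=-405/2932, d=(M4−M3)/(6·2)=-3395/8796, b=Δ3−h3·(2M3+M4)/6=12403/4398
seg 4: a=2, c=M4/2=-7195/2932, d=(M5−M4)/(6·1)=7195/8796, b=Δ4−h4·(2M4+M5)/6=-10397/4398
t_q=1/2 → seg 0, τ=1/2; S=-1+13631/2199·τ+0·τ²+-2636/2199·τ³=1429/733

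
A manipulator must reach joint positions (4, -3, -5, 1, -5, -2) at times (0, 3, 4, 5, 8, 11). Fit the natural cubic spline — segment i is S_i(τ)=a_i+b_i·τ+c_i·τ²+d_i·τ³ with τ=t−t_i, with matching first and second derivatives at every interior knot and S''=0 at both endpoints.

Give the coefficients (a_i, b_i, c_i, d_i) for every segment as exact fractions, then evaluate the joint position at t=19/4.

  seg 0: a=4 b=-1334/867 c=0 d=-689/7803
  seg 1: a=-3 b=-3401/867 c=-689/867 d=2356/867
  seg 2: a=-5 b=763/289 c=6379/867 d=-3466/867
  seg 3: a=1 b=4649/867 c=-4019/867 d=5674/7803
  seg 4: a=-5 b=-2443/867 c=1655/867 d=-1655/7803
S(19/4) = -5251/9248

Δ: Δ0=-7/3, Δ1=-2, Δ2=6, Δ3=-2, Δ4=1
row 1: diag=8, rhs=2; c'=1/8, d'=1/4
row 2: denom=4−1·1/8=31/8; d'=(48−1·1/4)/(31/8)=382/31
row 3: denom=8−1·8/31=240/31; d'=(-48−1·382/31)/(240/31)=-187/24
row 4: denom=12−3·31/80=867/80; d'=(18−3·-187/24)/(867/80)=3310/867
back: M4=3310/867
back: M3=-187/24−31/80·3310/867=-8038/867
back: M2=382/31−8/31·-8038/867=12758/867
back: M1=1/4−1/8·12758/867=-1378/867
M: M0=0, M1=-1378/867, M2=12758/867, M3=-8038/867, M4=3310/867, M5=0
seg 0: a=4, c=M0/2=0, d=(M1−M0)/(6·3)=-689/7803, b=Δ0−h0·(2M0+M1)/6=-1334/867
seg 1: a=-3, c=M1/2=-689/867, d=(M2−M1)/(6·1)=2356/867, b=Δ1−h1·(2M1+M2)/6=-3401/867
seg 2: a=-5, c=M2/2=6379/867, d=(M3−M2)/(6·1)=-3466/867, b=Δ2−h2·(2M2+M3)/6=763/289
seg 3: a=1, c=M3/2=-4019/867, d=(M4−M3)/(6·3)=5674/7803, b=Δ3−h3·(2M3+M4)/6=4649/867
seg 4: a=-5, c=M4/2=1655/867, d=(M5−M4)/(6·3)=-1655/7803, b=Δ4−h4·(2M4+M5)/6=-2443/867
t_q=19/4 → seg 2, τ=3/4; S=-5+763/289·τ+6379/867·τ²+-3466/867·τ³=-5251/9248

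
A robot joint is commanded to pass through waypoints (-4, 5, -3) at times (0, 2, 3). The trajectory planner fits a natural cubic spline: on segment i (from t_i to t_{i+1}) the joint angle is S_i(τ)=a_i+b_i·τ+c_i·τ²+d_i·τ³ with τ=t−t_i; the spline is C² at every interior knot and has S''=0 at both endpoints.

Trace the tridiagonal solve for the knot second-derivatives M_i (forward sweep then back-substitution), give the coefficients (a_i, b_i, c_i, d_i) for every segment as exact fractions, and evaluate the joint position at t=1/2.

Δ: Δ0=9/2, Δ1=-8
row 1: diag=6, rhs=-75; c'=1/6, d'=-25/2
back: M1=-25/2
M: M0=0, M1=-25/2, M2=0
seg 0: a=-4, c=M0/2=0, d=(M1−M0)/(6·2)=-25/24, b=Δ0−h0·(2M0+M1)/6=26/3
seg 1: a=5, c=M1/2=-25/4, d=(M2−M1)/(6·1)=25/12, b=Δ1−h1·(2M1+M2)/6=-23/6
t_q=1/2 → seg 0, τ=1/2; S=-4+26/3·τ+0·τ²+-25/24·τ³=13/64

  seg 0: a=-4 b=26/3 c=0 d=-25/24
  seg 1: a=5 b=-23/6 c=-25/4 d=25/12
S(1/2) = 13/64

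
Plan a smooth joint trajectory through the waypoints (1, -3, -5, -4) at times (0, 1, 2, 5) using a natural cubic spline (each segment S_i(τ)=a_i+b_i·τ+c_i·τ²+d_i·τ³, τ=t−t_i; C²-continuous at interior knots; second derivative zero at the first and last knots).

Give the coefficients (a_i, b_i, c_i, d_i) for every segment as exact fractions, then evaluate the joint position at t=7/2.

  seg 0: a=1 b=-413/93 c=0 d=41/93
  seg 1: a=-3 b=-290/93 c=41/31 d=-19/93
  seg 2: a=-5 b=-101/93 c=22/31 d=-22/279
S(7/2) = -657/124

Δ: Δ0=-4, Δ1=-2, Δ2=1/3
row 1: diag=4, rhs=12; c'=1/4, d'=3
row 2: denom=8−1·1/4=31/4; d'=(14−1·3)/(31/4)=44/31
back: M2=44/31
back: M1=3−1/4·44/31=82/31
M: M0=0, M1=82/31, M2=44/31, M3=0
seg 0: a=1, c=M0/2=0, d=(M1−M0)/(6·1)=41/93, b=Δ0−h0·(2M0+M1)/6=-413/93
seg 1: a=-3, c=M1/2=41/31, d=(M2−M1)/(6·1)=-19/93, b=Δ1−h1·(2M1+M2)/6=-290/93
seg 2: a=-5, c=M2/2=22/31, d=(M3−M2)/(6·3)=-22/279, b=Δ2−h2·(2M2+M3)/6=-101/93
t_q=7/2 → seg 2, τ=3/2; S=-5+-101/93·τ+22/31·τ²+-22/279·τ³=-657/124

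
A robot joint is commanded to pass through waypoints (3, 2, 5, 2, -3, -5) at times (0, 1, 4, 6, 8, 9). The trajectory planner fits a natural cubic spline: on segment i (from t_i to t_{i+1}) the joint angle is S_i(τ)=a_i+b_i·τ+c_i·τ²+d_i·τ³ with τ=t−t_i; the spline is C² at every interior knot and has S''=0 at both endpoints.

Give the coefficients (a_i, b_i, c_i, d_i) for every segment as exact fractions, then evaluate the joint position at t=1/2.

  seg 0: a=3 b=-1013/733 c=0 d=280/733
  seg 1: a=2 b=-173/733 c=840/733 d=-538/2199
  seg 2: a=5 b=25/733 c=-774/733 d=847/5864
  seg 3: a=2 b=-3601/1466 c=-555/2932 d=491/5864
  seg 4: a=-3 b=-1619/733 c=459/1466 d=-153/1466
S(1/2) = 3455/1466

Δ: Δ0=-1, Δ1=1, Δ2=-3/2, Δ3=-5/2, Δ4=-2
row 1: diag=8, rhs=12; c'=3/8, d'=3/2
row 2: denom=10−3·3/8=71/8; d'=(-15−3·3/2)/(71/8)=-156/71
row 3: denom=8−2·16/71=536/71; d'=(-6−2·-156/71)/(536/71)=-57/268
row 4: denom=6−2·71/268=733/134; d'=(3−2·-57/268)/(733/134)=459/733
back: M4=459/733
back: M3=-57/268−71/268·459/733=-555/1466
back: M2=-156/71−16/71·-555/1466=-1548/733
back: M1=3/2−3/8·-1548/733=1680/733
M: M0=0, M1=1680/733, M2=-1548/733, M3=-555/1466, M4=459/733, M5=0
seg 0: a=3, c=M0/2=0, d=(M1−M0)/(6·1)=280/733, b=Δ0−h0·(2M0+M1)/6=-1013/733
seg 1: a=2, c=M1/2=840/733, d=(M2−M1)/(6·3)=-538/2199, b=Δ1−h1·(2M1+M2)/6=-173/733
seg 2: a=5, c=M2/2=-774/733, d=(M3−M2)/(6·2)=847/5864, b=Δ2−h2·(2M2+M3)/6=25/733
seg 3: a=2, c=M3/2=-555/2932, d=(M4−M3)/(6·2)=491/5864, b=Δ3−h3·(2M3+M4)/6=-3601/1466
seg 4: a=-3, c=M4/2=459/1466, d=(M5−M4)/(6·1)=-153/1466, b=Δ4−h4·(2M4+M5)/6=-1619/733
t_q=1/2 → seg 0, τ=1/2; S=3+-1013/733·τ+0·τ²+280/733·τ³=3455/1466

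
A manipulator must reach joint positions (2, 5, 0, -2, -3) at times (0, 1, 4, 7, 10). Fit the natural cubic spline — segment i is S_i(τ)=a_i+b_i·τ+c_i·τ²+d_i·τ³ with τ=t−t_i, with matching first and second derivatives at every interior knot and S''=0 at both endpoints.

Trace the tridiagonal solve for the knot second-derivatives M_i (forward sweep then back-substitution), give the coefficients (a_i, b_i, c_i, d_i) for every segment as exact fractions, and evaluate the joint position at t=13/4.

Δ: Δ0=3, Δ1=-5/3, Δ2=-2/3, Δ3=-1/3
row 1: diag=8, rhs=-28; c'=3/8, d'=-7/2
row 2: denom=12−3·3/8=87/8; d'=(6−3·-7/2)/(87/8)=44/29
row 3: denom=12−3·8/29=324/29; d'=(2−3·44/29)/(324/29)=-37/162
back: M3=-37/162
back: M2=44/29−8/29·-37/162=128/81
back: M1=-7/2−3/8·128/81=-221/54
M: M0=0, M1=-221/54, M2=128/81, M3=-37/162, M4=0
seg 0: a=2, c=M0/2=0, d=(M1−M0)/(6·1)=-221/324, b=Δ0−h0·(2M0+M1)/6=1193/324
seg 1: a=5, c=M1/2=-221/108, d=(M2−M1)/(6·3)=919/2916, b=Δ1−h1·(2M1+M2)/6=265/162
seg 2: a=0, c=M2/2=64/81, d=(M3−M2)/(6·3)=-293/2916, b=Δ2−h2·(2M2+M3)/6=-691/324
seg 3: a=-2, c=M3/2=-37/324, d=(M4−M3)/(6·3)=37/2916, b=Δ3−h3·(2M3+M4)/6=-17/162
t_q=13/4 → seg 1, τ=9/4; S=5+265/162·τ+-221/108·τ²+919/2916·τ³=4403/2304

  seg 0: a=2 b=1193/324 c=0 d=-221/324
  seg 1: a=5 b=265/162 c=-221/108 d=919/2916
  seg 2: a=0 b=-691/324 c=64/81 d=-293/2916
  seg 3: a=-2 b=-17/162 c=-37/324 d=37/2916
S(13/4) = 4403/2304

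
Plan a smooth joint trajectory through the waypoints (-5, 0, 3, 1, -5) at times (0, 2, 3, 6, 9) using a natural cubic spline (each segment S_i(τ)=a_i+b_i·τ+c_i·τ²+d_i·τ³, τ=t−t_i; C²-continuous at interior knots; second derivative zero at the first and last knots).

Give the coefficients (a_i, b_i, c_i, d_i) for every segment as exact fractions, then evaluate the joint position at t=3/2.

  seg 0: a=-5 b=554/255 c=0 d=167/2040
  seg 1: a=0 b=1609/510 c=167/340 d=-659/1020
  seg 2: a=3 b=2243/1020 c=-123/85 d=301/1836
  seg 3: a=1 b=-1049/510 c=29/1020 d=-29/9180
S(3/2) = -7969/5440

Δ: Δ0=5/2, Δ1=3, Δ2=-2/3, Δ3=-2
row 1: diag=6, rhs=3; c'=1/6, d'=1/2
row 2: denom=8−1·1/6=47/6; d'=(-22−1·1/2)/(47/6)=-135/47
row 3: denom=12−3·18/47=510/47; d'=(-8−3·-135/47)/(510/47)=29/510
back: M3=29/510
back: M2=-135/47−18/47·29/510=-246/85
back: M1=1/2−1/6·-246/85=167/170
M: M0=0, M1=167/170, M2=-246/85, M3=29/510, M4=0
seg 0: a=-5, c=M0/2=0, d=(M1−M0)/(6·2)=167/2040, b=Δ0−h0·(2M0+M1)/6=554/255
seg 1: a=0, c=M1/2=167/340, d=(M2−M1)/(6·1)=-659/1020, b=Δ1−h1·(2M1+M2)/6=1609/510
seg 2: a=3, c=M2/2=-123/85, d=(M3−M2)/(6·3)=301/1836, b=Δ2−h2·(2M2+M3)/6=2243/1020
seg 3: a=1, c=M3/2=29/1020, d=(M4−M3)/(6·3)=-29/9180, b=Δ3−h3·(2M3+M4)/6=-1049/510
t_q=3/2 → seg 0, τ=3/2; S=-5+554/255·τ+0·τ²+167/2040·τ³=-7969/5440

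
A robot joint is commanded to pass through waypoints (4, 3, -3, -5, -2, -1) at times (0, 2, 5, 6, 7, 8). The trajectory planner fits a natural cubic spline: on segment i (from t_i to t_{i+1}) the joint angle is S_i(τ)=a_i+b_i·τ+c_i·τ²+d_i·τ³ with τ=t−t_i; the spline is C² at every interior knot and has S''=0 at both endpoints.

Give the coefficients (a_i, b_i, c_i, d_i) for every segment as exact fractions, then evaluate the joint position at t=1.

  seg 0: a=4 b=-593/2050 c=0 d=-54/1025
  seg 1: a=3 b=-1889/2050 c=-324/1025 d=-89/6150
  seg 2: a=-3 b=-3289/1025 c=-183/410 d=3393/2050
  seg 3: a=-5 b=1771/2050 c=4632/1025 d=-977/410
  seg 4: a=-2 b=2822/1025 c=-5391/2050 d=1797/2050
S(1) = 7499/2050

Δ: Δ0=-1/2, Δ1=-2, Δ2=-2, Δ3=3, Δ4=1
row 1: diag=10, rhs=-9; c'=3/10, d'=-9/10
row 2: denom=8−3·3/10=71/10; d'=(0−3·-9/10)/(71/10)=27/71
row 3: denom=4−1·10/71=274/71; d'=(30−1·27/71)/(274/71)=2103/274
row 4: denom=4−1·71/274=1025/274; d'=(-12−1·2103/274)/(1025/274)=-5391/1025
back: M4=-5391/1025
back: M3=2103/274−71/274·-5391/1025=9264/1025
back: M2=27/71−10/71·9264/1025=-183/205
back: M1=-9/10−3/10·-183/205=-648/1025
M: M0=0, M1=-648/1025, M2=-183/205, M3=9264/1025, M4=-5391/1025, M5=0
seg 0: a=4, c=M0/2=0, d=(M1−M0)/(6·2)=-54/1025, b=Δ0−h0·(2M0+M1)/6=-593/2050
seg 1: a=3, c=M1/2=-324/1025, d=(M2−M1)/(6·3)=-89/6150, b=Δ1−h1·(2M1+M2)/6=-1889/2050
seg 2: a=-3, c=M2/2=-183/410, d=(M3−M2)/(6·1)=3393/2050, b=Δ2−h2·(2M2+M3)/6=-3289/1025
seg 3: a=-5, c=M3/2=4632/1025, d=(M4−M3)/(6·1)=-977/410, b=Δ3−h3·(2M3+M4)/6=1771/2050
seg 4: a=-2, c=M4/2=-5391/2050, d=(M5−M4)/(6·1)=1797/2050, b=Δ4−h4·(2M4+M5)/6=2822/1025
t_q=1 → seg 0, τ=1; S=4+-593/2050·τ+0·τ²+-54/1025·τ³=7499/2050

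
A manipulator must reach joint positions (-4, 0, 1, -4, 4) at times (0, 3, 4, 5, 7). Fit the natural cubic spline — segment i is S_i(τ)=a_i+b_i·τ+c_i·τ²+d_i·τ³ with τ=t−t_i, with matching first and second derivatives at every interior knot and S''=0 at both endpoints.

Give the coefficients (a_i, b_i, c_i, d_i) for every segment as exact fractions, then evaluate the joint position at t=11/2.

Δ: Δ0=4/3, Δ1=1, Δ2=-5, Δ3=4
row 1: diag=8, rhs=-2; c'=1/8, d'=-1/4
row 2: denom=4−1·1/8=31/8; d'=(-36−1·-1/4)/(31/8)=-286/31
row 3: denom=6−1·8/31=178/31; d'=(54−1·-286/31)/(178/31)=980/89
back: M3=980/89
back: M2=-286/31−8/31·980/89=-1074/89
back: M1=-1/4−1/8·-1074/89=112/89
M: M0=0, M1=112/89, M2=-1074/89, M3=980/89, M4=0
seg 0: a=-4, c=M0/2=0, d=(M1−M0)/(6·3)=56/801, b=Δ0−h0·(2M0+M1)/6=188/267
seg 1: a=0, c=M1/2=56/89, d=(M2−M1)/(6·1)=-593/267, b=Δ1−h1·(2M1+M2)/6=692/267
seg 2: a=1, c=M2/2=-537/89, d=(M3−M2)/(6·1)=1027/267, b=Δ2−h2·(2M2+M3)/6=-751/267
seg 3: a=-4, c=M3/2=490/89, d=(M4−M3)/(6·2)=-245/267, b=Δ3−h3·(2M3+M4)/6=-892/267
t_q=11/2 → seg 3, τ=1/2; S=-4+-892/267·τ+490/89·τ²+-245/267·τ³=-3139/712

  seg 0: a=-4 b=188/267 c=0 d=56/801
  seg 1: a=0 b=692/267 c=56/89 d=-593/267
  seg 2: a=1 b=-751/267 c=-537/89 d=1027/267
  seg 3: a=-4 b=-892/267 c=490/89 d=-245/267
S(11/2) = -3139/712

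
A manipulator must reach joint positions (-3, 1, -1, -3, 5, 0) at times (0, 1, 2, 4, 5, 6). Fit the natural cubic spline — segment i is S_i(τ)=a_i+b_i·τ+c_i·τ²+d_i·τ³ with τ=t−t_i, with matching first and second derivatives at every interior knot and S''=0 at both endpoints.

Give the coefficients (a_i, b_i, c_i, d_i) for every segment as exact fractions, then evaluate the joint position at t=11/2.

  seg 0: a=-3 b=839/155 c=0 d=-219/155
  seg 1: a=1 b=182/155 c=-657/155 d=33/31
  seg 2: a=-1 b=-637/155 c=-162/155 d=13/10
  seg 3: a=-3 b=1133/155 c=1047/155 d=-188/31
  seg 4: a=5 b=407/155 c=-1773/155 d=591/155
S(11/2) = 4873/1240

Δ: Δ0=4, Δ1=-2, Δ2=-1, Δ3=8, Δ4=-5
row 1: diag=4, rhs=-36; c'=1/4, d'=-9
row 2: denom=6−1·1/4=23/4; d'=(6−1·-9)/(23/4)=60/23
row 3: denom=6−2·8/23=122/23; d'=(54−2·60/23)/(122/23)=561/61
row 4: denom=4−1·23/122=465/122; d'=(-78−1·561/61)/(465/122)=-3546/155
back: M4=-3546/155
back: M3=561/61−23/122·-3546/155=2094/155
back: M2=60/23−8/23·2094/155=-324/155
back: M1=-9−1/4·-324/155=-1314/155
M: M0=0, M1=-1314/155, M2=-324/155, M3=2094/155, M4=-3546/155, M5=0
seg 0: a=-3, c=M0/2=0, d=(M1−M0)/(6·1)=-219/155, b=Δ0−h0·(2M0+M1)/6=839/155
seg 1: a=1, c=M1/2=-657/155, d=(M2−M1)/(6·1)=33/31, b=Δ1−h1·(2M1+M2)/6=182/155
seg 2: a=-1, c=M2/2=-162/155, d=(M3−M2)/(6·2)=13/10, b=Δ2−h2·(2M2+M3)/6=-637/155
seg 3: a=-3, c=M3/2=1047/155, d=(M4−M3)/(6·1)=-188/31, b=Δ3−h3·(2M3+M4)/6=1133/155
seg 4: a=5, c=M4/2=-1773/155, d=(M5−M4)/(6·1)=591/155, b=Δ4−h4·(2M4+M5)/6=407/155
t_q=11/2 → seg 4, τ=1/2; S=5+407/155·τ+-1773/155·τ²+591/155·τ³=4873/1240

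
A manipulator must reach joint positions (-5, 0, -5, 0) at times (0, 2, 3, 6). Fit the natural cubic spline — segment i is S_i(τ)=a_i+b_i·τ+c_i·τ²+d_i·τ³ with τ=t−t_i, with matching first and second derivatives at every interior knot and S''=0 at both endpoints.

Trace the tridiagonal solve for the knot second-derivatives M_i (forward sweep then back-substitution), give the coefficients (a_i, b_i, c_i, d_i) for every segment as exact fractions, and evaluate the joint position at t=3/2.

  seg 0: a=-5 b=1505/282 c=0 d=-100/141
  seg 1: a=0 b=-895/282 c=-200/47 d=685/282
  seg 2: a=-5 b=-620/141 c=285/94 d=-95/282
S(3/2) = 115/188

Δ: Δ0=5/2, Δ1=-5, Δ2=5/3
row 1: diag=6, rhs=-45; c'=1/6, d'=-15/2
row 2: denom=8−1·1/6=47/6; d'=(40−1·-15/2)/(47/6)=285/47
back: M2=285/47
back: M1=-15/2−1/6·285/47=-400/47
M: M0=0, M1=-400/47, M2=285/47, M3=0
seg 0: a=-5, c=M0/2=0, d=(M1−M0)/(6·2)=-100/141, b=Δ0−h0·(2M0+M1)/6=1505/282
seg 1: a=0, c=M1/2=-200/47, d=(M2−M1)/(6·1)=685/282, b=Δ1−h1·(2M1+M2)/6=-895/282
seg 2: a=-5, c=M2/2=285/94, d=(M3−M2)/(6·3)=-95/282, b=Δ2−h2·(2M2+M3)/6=-620/141
t_q=3/2 → seg 0, τ=3/2; S=-5+1505/282·τ+0·τ²+-100/141·τ³=115/188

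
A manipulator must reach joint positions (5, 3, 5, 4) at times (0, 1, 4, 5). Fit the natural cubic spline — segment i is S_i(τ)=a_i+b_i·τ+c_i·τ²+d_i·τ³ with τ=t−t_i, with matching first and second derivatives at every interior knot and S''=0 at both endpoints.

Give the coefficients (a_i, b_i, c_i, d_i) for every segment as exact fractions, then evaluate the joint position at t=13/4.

Δ: Δ0=-2, Δ1=2/3, Δ2=-1
row 1: diag=8, rhs=16; c'=3/8, d'=2
row 2: denom=8−3·3/8=55/8; d'=(-10−3·2)/(55/8)=-128/55
back: M2=-128/55
back: M1=2−3/8·-128/55=158/55
M: M0=0, M1=158/55, M2=-128/55, M3=0
seg 0: a=5, c=M0/2=0, d=(M1−M0)/(6·1)=79/165, b=Δ0−h0·(2M0+M1)/6=-409/165
seg 1: a=3, c=M1/2=79/55, d=(M2−M1)/(6·3)=-13/45, b=Δ1−h1·(2M1+M2)/6=-172/165
seg 2: a=5, c=M2/2=-64/55, d=(M3−M2)/(6·1)=64/165, b=Δ2−h2·(2M2+M3)/6=-37/165
t_q=13/4 → seg 1, τ=9/4; S=3+-172/165·τ+79/55·τ²+-13/45·τ³=16317/3520

  seg 0: a=5 b=-409/165 c=0 d=79/165
  seg 1: a=3 b=-172/165 c=79/55 d=-13/45
  seg 2: a=5 b=-37/165 c=-64/55 d=64/165
S(13/4) = 16317/3520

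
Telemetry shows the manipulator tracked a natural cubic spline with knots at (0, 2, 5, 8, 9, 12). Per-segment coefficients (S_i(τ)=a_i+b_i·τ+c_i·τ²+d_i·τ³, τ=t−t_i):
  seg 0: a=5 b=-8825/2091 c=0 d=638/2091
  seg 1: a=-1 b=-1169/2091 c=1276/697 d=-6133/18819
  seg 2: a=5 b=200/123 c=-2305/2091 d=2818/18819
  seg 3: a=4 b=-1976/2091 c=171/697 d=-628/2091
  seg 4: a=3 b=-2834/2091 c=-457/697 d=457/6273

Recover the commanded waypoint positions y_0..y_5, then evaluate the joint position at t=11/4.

y_0=5 y_1=-1 y_2=5 y_3=4 y_4=3 y_5=-5
S(11/4) = -23509/44608

y_0 = S_0(0) = a_0 = 5
y_1 = S_1(0) = a_1 = -1
y_2 = S_2(0) = a_2 = 5
y_3 = S_3(0) = a_3 = 4
y_4 = S_4(0) = a_4 = 3
y_5 = S_4(3) = -5
t_q=11/4 is in segment 1 (τ=3/4); S_1(τ)=-23509/44608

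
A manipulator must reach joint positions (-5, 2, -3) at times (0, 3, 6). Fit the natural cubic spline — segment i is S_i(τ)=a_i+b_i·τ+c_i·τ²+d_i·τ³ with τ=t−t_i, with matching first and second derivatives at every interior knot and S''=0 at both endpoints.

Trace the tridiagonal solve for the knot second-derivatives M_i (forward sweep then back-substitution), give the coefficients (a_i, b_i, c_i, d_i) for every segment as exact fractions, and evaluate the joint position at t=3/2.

Δ: Δ0=7/3, Δ1=-5/3
row 1: diag=12, rhs=-24; c'=1/4, d'=-2
back: M1=-2
M: M0=0, M1=-2, M2=0
seg 0: a=-5, c=M0/2=0, d=(M1−M0)/(6·3)=-1/9, b=Δ0−h0·(2M0+M1)/6=10/3
seg 1: a=2, c=M1/2=-1, d=(M2−M1)/(6·3)=1/9, b=Δ1−h1·(2M1+M2)/6=1/3
t_q=3/2 → seg 0, τ=3/2; S=-5+10/3·τ+0·τ²+-1/9·τ³=-3/8

  seg 0: a=-5 b=10/3 c=0 d=-1/9
  seg 1: a=2 b=1/3 c=-1 d=1/9
S(3/2) = -3/8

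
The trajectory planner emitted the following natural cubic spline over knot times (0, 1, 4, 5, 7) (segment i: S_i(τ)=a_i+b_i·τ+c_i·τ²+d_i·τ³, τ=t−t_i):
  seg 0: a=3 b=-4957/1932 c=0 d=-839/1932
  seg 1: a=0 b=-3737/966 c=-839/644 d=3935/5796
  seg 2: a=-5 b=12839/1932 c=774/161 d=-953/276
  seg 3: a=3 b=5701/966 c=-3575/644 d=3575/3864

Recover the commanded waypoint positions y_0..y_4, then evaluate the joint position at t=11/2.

y_0 = S_0(0) = a_0 = 3
y_1 = S_1(0) = a_1 = 0
y_2 = S_2(0) = a_2 = -5
y_3 = S_3(0) = a_3 = 3
y_4 = S_3(2) = 0
t_q=11/2 is in segment 3 (τ=1/2); S_3(τ)=6887/1472

y_0=3 y_1=0 y_2=-5 y_3=3 y_4=0
S(11/2) = 6887/1472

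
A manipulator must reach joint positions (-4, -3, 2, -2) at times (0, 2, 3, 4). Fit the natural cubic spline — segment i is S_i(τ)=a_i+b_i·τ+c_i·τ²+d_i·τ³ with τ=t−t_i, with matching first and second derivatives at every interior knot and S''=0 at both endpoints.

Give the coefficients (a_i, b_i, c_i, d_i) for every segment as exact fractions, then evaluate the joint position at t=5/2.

Δ: Δ0=1/2, Δ1=5, Δ2=-4
row 1: diag=6, rhs=27; c'=1/6, d'=9/2
row 2: denom=4−1·1/6=23/6; d'=(-54−1·9/2)/(23/6)=-351/23
back: M2=-351/23
back: M1=9/2−1/6·-351/23=162/23
M: M0=0, M1=162/23, M2=-351/23, M3=0
seg 0: a=-4, c=M0/2=0, d=(M1−M0)/(6·2)=27/46, b=Δ0−h0·(2M0+M1)/6=-85/46
seg 1: a=-3, c=M1/2=81/23, d=(M2−M1)/(6·1)=-171/46, b=Δ1−h1·(2M1+M2)/6=239/46
seg 2: a=2, c=M2/2=-351/46, d=(M3−M2)/(6·1)=117/46, b=Δ2−h2·(2M2+M3)/6=25/23
t_q=5/2 → seg 1, τ=1/2; S=-3+239/46·τ+81/23·τ²+-171/46·τ³=5/368

  seg 0: a=-4 b=-85/46 c=0 d=27/46
  seg 1: a=-3 b=239/46 c=81/23 d=-171/46
  seg 2: a=2 b=25/23 c=-351/46 d=117/46
S(5/2) = 5/368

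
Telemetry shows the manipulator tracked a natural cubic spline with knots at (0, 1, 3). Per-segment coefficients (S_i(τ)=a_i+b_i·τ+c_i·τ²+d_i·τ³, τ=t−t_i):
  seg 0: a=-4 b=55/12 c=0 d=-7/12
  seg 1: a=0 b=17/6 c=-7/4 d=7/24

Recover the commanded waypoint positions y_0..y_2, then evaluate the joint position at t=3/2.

y_0=-4 y_1=0 y_2=1
S(3/2) = 65/64

y_0 = S_0(0) = a_0 = -4
y_1 = S_1(0) = a_1 = 0
y_2 = S_1(2) = 1
t_q=3/2 is in segment 1 (τ=1/2); S_1(τ)=65/64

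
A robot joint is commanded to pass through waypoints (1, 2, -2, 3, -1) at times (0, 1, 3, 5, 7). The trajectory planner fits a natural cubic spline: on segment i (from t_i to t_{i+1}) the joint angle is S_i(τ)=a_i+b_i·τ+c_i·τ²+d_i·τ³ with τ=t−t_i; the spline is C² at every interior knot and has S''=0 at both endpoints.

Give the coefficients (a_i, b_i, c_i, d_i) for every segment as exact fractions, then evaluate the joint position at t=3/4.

Δ: Δ0=1, Δ1=-2, Δ2=5/2, Δ3=-2
row 1: diag=6, rhs=-18; c'=1/3, d'=-3
row 2: denom=8−2·1/3=22/3; d'=(27−2·-3)/(22/3)=9/2
row 3: denom=8−2·3/11=82/11; d'=(-27−2·9/2)/(82/11)=-198/41
back: M3=-198/41
back: M2=9/2−3/11·-198/41=477/82
back: M1=-3−1/3·477/82=-405/82
M: M0=0, M1=-405/82, M2=477/82, M3=-198/41, M4=0
seg 0: a=1, c=M0/2=0, d=(M1−M0)/(6·1)=-135/164, b=Δ0−h0·(2M0+M1)/6=299/164
seg 1: a=2, c=M1/2=-405/164, d=(M2−M1)/(6·2)=147/164, b=Δ1−h1·(2M1+M2)/6=-53/82
seg 2: a=-2, c=M2/2=477/164, d=(M3−M2)/(6·2)=-291/328, b=Δ2−h2·(2M2+M3)/6=19/82
seg 3: a=3, c=M3/2=-99/41, d=(M4−M3)/(6·2)=33/82, b=Δ3−h3·(2M3+M4)/6=50/41
t_q=3/4 → seg 0, τ=3/4; S=1+299/164·τ+0·τ²+-135/164·τ³=21203/10496

  seg 0: a=1 b=299/164 c=0 d=-135/164
  seg 1: a=2 b=-53/82 c=-405/164 d=147/164
  seg 2: a=-2 b=19/82 c=477/164 d=-291/328
  seg 3: a=3 b=50/41 c=-99/41 d=33/82
S(3/4) = 21203/10496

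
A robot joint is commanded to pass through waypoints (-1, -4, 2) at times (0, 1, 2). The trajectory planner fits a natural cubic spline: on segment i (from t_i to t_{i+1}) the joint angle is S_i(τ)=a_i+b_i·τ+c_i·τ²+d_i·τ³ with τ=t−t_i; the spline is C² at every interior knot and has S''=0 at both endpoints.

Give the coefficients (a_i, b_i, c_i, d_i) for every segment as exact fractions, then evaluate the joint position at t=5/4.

  seg 0: a=-1 b=-21/4 c=0 d=9/4
  seg 1: a=-4 b=3/2 c=27/4 d=-9/4
S(5/4) = -829/256

Δ: Δ0=-3, Δ1=6
row 1: diag=4, rhs=54; c'=1/4, d'=27/2
back: M1=27/2
M: M0=0, M1=27/2, M2=0
seg 0: a=-1, c=M0/2=0, d=(M1−M0)/(6·1)=9/4, b=Δ0−h0·(2M0+M1)/6=-21/4
seg 1: a=-4, c=M1/2=27/4, d=(M2−M1)/(6·1)=-9/4, b=Δ1−h1·(2M1+M2)/6=3/2
t_q=5/4 → seg 1, τ=1/4; S=-4+3/2·τ+27/4·τ²+-9/4·τ³=-829/256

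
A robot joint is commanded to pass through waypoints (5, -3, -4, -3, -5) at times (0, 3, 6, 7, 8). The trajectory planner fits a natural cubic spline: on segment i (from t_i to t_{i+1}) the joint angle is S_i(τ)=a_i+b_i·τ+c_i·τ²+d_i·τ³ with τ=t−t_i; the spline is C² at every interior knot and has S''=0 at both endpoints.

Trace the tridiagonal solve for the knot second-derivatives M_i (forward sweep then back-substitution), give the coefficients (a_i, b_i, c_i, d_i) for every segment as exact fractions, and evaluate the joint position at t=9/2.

Δ: Δ0=-8/3, Δ1=-1/3, Δ2=1, Δ3=-2
row 1: diag=12, rhs=14; c'=1/4, d'=7/6
row 2: denom=8−3·1/4=29/4; d'=(8−3·7/6)/(29/4)=18/29
row 3: denom=4−1·4/29=112/29; d'=(-18−1·18/29)/(112/29)=-135/28
back: M3=-135/28
back: M2=18/29−4/29·-135/28=9/7
back: M1=7/6−1/4·9/7=71/84
M: M0=0, M1=71/84, M2=9/7, M3=-135/28, M4=0
seg 0: a=5, c=M0/2=0, d=(M1−M0)/(6·3)=71/1512, b=Δ0−h0·(2M0+M1)/6=-173/56
seg 1: a=-3, c=M1/2=71/168, d=(M2−M1)/(6·3)=37/1512, b=Δ1−h1·(2M1+M2)/6=-51/28
seg 2: a=-4, c=M2/2=9/14, d=(M3−M2)/(6·1)=-57/56, b=Δ2−h2·(2M2+M3)/6=11/8
seg 3: a=-3, c=M3/2=-135/56, d=(M4−M3)/(6·1)=45/56, b=Δ3−h3·(2M3+M4)/6=-11/28
t_q=9/2 → seg 1, τ=3/2; S=-3+-51/28·τ+71/168·τ²+37/1512·τ³=-2105/448

  seg 0: a=5 b=-173/56 c=0 d=71/1512
  seg 1: a=-3 b=-51/28 c=71/168 d=37/1512
  seg 2: a=-4 b=11/8 c=9/14 d=-57/56
  seg 3: a=-3 b=-11/28 c=-135/56 d=45/56
S(9/2) = -2105/448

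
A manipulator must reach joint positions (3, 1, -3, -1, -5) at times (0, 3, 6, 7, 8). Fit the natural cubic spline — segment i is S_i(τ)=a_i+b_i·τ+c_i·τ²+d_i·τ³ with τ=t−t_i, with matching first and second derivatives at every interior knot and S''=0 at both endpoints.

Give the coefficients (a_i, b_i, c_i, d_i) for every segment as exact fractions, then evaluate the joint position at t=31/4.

  seg 0: a=3 b=1/28 c=0 d=-59/756
  seg 1: a=1 b=-29/14 c=-59/84 d=239/756
  seg 2: a=-3 b=9/4 c=15/7 d=-67/28
  seg 3: a=-1 b=-9/14 c=-141/28 d=47/28
S(31/4) = -6463/1792

Δ: Δ0=-2/3, Δ1=-4/3, Δ2=2, Δ3=-4
row 1: diag=12, rhs=-4; c'=1/4, d'=-1/3
row 2: denom=8−3·1/4=29/4; d'=(20−3·-1/3)/(29/4)=84/29
row 3: denom=4−1·4/29=112/29; d'=(-36−1·84/29)/(112/29)=-141/14
back: M3=-141/14
back: M2=84/29−4/29·-141/14=30/7
back: M1=-1/3−1/4·30/7=-59/42
M: M0=0, M1=-59/42, M2=30/7, M3=-141/14, M4=0
seg 0: a=3, c=M0/2=0, d=(M1−M0)/(6·3)=-59/756, b=Δ0−h0·(2M0+M1)/6=1/28
seg 1: a=1, c=M1/2=-59/84, d=(M2−M1)/(6·3)=239/756, b=Δ1−h1·(2M1+M2)/6=-29/14
seg 2: a=-3, c=M2/2=15/7, d=(M3−M2)/(6·1)=-67/28, b=Δ2−h2·(2M2+M3)/6=9/4
seg 3: a=-1, c=M3/2=-141/28, d=(M4−M3)/(6·1)=47/28, b=Δ3−h3·(2M3+M4)/6=-9/14
t_q=31/4 → seg 3, τ=3/4; S=-1+-9/14·τ+-141/28·τ²+47/28·τ³=-6463/1792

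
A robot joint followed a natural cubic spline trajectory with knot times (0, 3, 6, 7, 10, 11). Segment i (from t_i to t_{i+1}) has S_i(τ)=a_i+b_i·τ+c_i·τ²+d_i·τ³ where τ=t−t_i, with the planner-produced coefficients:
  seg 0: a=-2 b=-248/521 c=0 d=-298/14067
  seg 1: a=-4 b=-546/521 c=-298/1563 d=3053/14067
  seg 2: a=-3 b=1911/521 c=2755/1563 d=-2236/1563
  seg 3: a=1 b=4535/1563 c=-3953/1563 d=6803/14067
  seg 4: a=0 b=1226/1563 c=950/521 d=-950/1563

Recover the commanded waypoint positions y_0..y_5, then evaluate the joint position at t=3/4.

y_0=-2 y_1=-4 y_2=-3 y_3=1 y_4=0 y_5=2
S(3/4) = -39445/16672

y_0 = S_0(0) = a_0 = -2
y_1 = S_1(0) = a_1 = -4
y_2 = S_2(0) = a_2 = -3
y_3 = S_3(0) = a_3 = 1
y_4 = S_4(0) = a_4 = 0
y_5 = S_4(1) = 2
t_q=3/4 is in segment 0 (τ=3/4); S_0(τ)=-39445/16672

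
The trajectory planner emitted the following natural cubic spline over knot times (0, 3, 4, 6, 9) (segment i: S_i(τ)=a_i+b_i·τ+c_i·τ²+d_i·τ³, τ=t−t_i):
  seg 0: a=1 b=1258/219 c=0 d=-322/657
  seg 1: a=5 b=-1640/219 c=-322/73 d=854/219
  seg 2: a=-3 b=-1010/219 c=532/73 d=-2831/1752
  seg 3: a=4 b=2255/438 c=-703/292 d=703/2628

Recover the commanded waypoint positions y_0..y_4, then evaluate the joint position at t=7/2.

y_0=1 y_1=5 y_2=-3 y_3=4 y_4=5
S(7/2) = 187/292

y_0 = S_0(0) = a_0 = 1
y_1 = S_1(0) = a_1 = 5
y_2 = S_2(0) = a_2 = -3
y_3 = S_3(0) = a_3 = 4
y_4 = S_3(3) = 5
t_q=7/2 is in segment 1 (τ=1/2); S_1(τ)=187/292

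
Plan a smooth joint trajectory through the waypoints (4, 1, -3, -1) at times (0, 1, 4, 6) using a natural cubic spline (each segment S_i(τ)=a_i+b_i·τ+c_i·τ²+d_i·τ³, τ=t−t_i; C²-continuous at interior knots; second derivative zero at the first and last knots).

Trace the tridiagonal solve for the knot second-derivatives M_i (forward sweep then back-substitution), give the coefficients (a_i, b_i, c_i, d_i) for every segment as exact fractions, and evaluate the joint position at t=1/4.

Δ: Δ0=-3, Δ1=-4/3, Δ2=1
row 1: diag=8, rhs=10; c'=3/8, d'=5/4
row 2: denom=10−3·3/8=71/8; d'=(14−3·5/4)/(71/8)=82/71
back: M2=82/71
back: M1=5/4−3/8·82/71=58/71
M: M0=0, M1=58/71, M2=82/71, M3=0
seg 0: a=4, c=M0/2=0, d=(M1−M0)/(6·1)=29/213, b=Δ0−h0·(2M0+M1)/6=-668/213
seg 1: a=1, c=M1/2=29/71, d=(M2−M1)/(6·3)=4/213, b=Δ1−h1·(2M1+M2)/6=-581/213
seg 2: a=-3, c=M2/2=41/71, d=(M3−M2)/(6·2)=-41/426, b=Δ2−h2·(2M2+M3)/6=49/213
t_q=1/4 → seg 0, τ=1/4; S=4+-668/213·τ+0·τ²+29/213·τ³=14623/4544

  seg 0: a=4 b=-668/213 c=0 d=29/213
  seg 1: a=1 b=-581/213 c=29/71 d=4/213
  seg 2: a=-3 b=49/213 c=41/71 d=-41/426
S(1/4) = 14623/4544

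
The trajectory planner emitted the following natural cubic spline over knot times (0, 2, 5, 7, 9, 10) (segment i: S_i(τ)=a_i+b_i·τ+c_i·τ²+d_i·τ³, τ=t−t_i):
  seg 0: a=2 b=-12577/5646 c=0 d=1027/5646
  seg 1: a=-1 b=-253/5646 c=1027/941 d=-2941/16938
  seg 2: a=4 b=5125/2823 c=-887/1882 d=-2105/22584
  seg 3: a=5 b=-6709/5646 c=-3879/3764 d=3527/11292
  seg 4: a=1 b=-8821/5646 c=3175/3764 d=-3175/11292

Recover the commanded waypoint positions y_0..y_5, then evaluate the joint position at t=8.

y_0 = S_0(0) = a_0 = 2
y_1 = S_1(0) = a_1 = -1
y_2 = S_2(0) = a_2 = 4
y_3 = S_3(0) = a_3 = 5
y_4 = S_4(0) = a_4 = 1
y_5 = S_4(1) = 0
t_q=8 is in segment 3 (τ=1); S_3(τ)=2911/941

y_0=2 y_1=-1 y_2=4 y_3=5 y_4=1 y_5=0
S(8) = 2911/941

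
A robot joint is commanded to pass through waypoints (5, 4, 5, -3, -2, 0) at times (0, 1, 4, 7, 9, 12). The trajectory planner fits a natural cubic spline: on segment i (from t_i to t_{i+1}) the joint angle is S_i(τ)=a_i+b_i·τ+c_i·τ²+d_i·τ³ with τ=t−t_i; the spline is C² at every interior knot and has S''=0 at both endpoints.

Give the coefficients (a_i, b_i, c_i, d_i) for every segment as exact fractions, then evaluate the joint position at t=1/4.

Δ: Δ0=-1, Δ1=1/3, Δ2=-8/3, Δ3=1/2, Δ4=2/3
row 1: diag=8, rhs=8; c'=3/8, d'=1
row 2: denom=12−3·3/8=87/8; d'=(-18−3·1)/(87/8)=-56/29
row 3: denom=10−3·8/29=266/29; d'=(19−3·-56/29)/(266/29)=719/266
row 4: denom=10−2·29/133=1272/133; d'=(1−2·719/266)/(1272/133)=-293/636
back: M4=-293/636
back: M3=719/266−29/133·-293/636=1783/636
back: M2=-56/29−8/29·1783/636=-430/159
back: M1=1−3/8·-430/159=427/212
M: M0=0, M1=427/212, M2=-430/159, M3=1783/636, M4=-293/636, M5=0
seg 0: a=5, c=M0/2=0, d=(M1−M0)/(6·1)=427/1272, b=Δ0−h0·(2M0+M1)/6=-1699/1272
seg 1: a=4, c=M1/2=427/424, d=(M2−M1)/(6·3)=-3001/11448, b=Δ1−h1·(2M1+M2)/6=-209/636
seg 2: a=5, c=M2/2=-215/159, d=(M3−M2)/(6·3)=3503/11448, b=Δ2−h2·(2M2+M3)/6=-1735/1272
seg 3: a=-3, c=M3/2=1783/1272, d=(M4−M3)/(6·2)=-173/636, b=Δ3−h3·(2M3+M4)/6=-773/636
seg 4: a=-2, c=M4/2=-293/1272, d=(M5−M4)/(6·3)=293/11448, b=Δ4−h4·(2M4+M5)/6=239/212
t_q=1/4 → seg 0, τ=1/4; S=5+-1699/1272·τ+0·τ²+427/1272·τ³=126761/27136

  seg 0: a=5 b=-1699/1272 c=0 d=427/1272
  seg 1: a=4 b=-209/636 c=427/424 d=-3001/11448
  seg 2: a=5 b=-1735/1272 c=-215/159 d=3503/11448
  seg 3: a=-3 b=-773/636 c=1783/1272 d=-173/636
  seg 4: a=-2 b=239/212 c=-293/1272 d=293/11448
S(1/4) = 126761/27136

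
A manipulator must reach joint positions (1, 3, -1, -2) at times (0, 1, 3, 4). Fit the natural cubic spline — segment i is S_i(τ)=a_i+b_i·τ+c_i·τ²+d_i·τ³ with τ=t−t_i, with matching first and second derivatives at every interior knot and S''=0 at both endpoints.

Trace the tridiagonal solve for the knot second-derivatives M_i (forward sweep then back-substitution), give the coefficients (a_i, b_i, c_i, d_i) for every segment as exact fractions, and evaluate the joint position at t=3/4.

Δ: Δ0=2, Δ1=-2, Δ2=-1
row 1: diag=6, rhs=-24; c'=1/3, d'=-4
row 2: denom=6−2·1/3=16/3; d'=(6−2·-4)/(16/3)=21/8
back: M2=21/8
back: M1=-4−1/3·21/8=-39/8
M: M0=0, M1=-39/8, M2=21/8, M3=0
seg 0: a=1, c=M0/2=0, d=(M1−M0)/(6·1)=-13/16, b=Δ0−h0·(2M0+M1)/6=45/16
seg 1: a=3, c=M1/2=-39/16, d=(M2−M1)/(6·2)=5/8, b=Δ1−h1·(2M1+M2)/6=3/8
seg 2: a=-1, c=M2/2=21/16, d=(M3−M2)/(6·1)=-7/16, b=Δ2−h2·(2M2+M3)/6=-15/8
t_q=3/4 → seg 0, τ=3/4; S=1+45/16·τ+0·τ²+-13/16·τ³=2833/1024

  seg 0: a=1 b=45/16 c=0 d=-13/16
  seg 1: a=3 b=3/8 c=-39/16 d=5/8
  seg 2: a=-1 b=-15/8 c=21/16 d=-7/16
S(3/4) = 2833/1024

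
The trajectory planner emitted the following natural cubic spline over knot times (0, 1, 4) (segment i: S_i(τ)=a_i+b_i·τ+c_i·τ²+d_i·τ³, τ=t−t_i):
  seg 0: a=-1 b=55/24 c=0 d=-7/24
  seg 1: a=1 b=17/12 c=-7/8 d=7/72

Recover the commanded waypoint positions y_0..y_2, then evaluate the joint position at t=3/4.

y_0=-1 y_1=1 y_2=0
S(3/4) = 305/512

y_0 = S_0(0) = a_0 = -1
y_1 = S_1(0) = a_1 = 1
y_2 = S_1(3) = 0
t_q=3/4 is in segment 0 (τ=3/4); S_0(τ)=305/512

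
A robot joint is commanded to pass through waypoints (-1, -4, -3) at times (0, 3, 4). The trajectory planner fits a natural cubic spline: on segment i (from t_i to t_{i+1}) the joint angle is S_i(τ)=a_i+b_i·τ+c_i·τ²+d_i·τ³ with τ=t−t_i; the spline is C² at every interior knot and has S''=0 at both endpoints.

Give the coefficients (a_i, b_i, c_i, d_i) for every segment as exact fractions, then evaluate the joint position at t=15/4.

Δ: Δ0=-1, Δ1=1
row 1: diag=8, rhs=12; c'=1/8, d'=3/2
back: M1=3/2
M: M0=0, M1=3/2, M2=0
seg 0: a=-1, c=M0/2=0, d=(M1−M0)/(6·3)=1/12, b=Δ0−h0·(2M0+M1)/6=-7/4
seg 1: a=-4, c=M1/2=3/4, d=(M2−M1)/(6·1)=-1/4, b=Δ1−h1·(2M1+M2)/6=1/2
t_q=15/4 → seg 1, τ=3/4; S=-4+1/2·τ+3/4·τ²+-1/4·τ³=-847/256

  seg 0: a=-1 b=-7/4 c=0 d=1/12
  seg 1: a=-4 b=1/2 c=3/4 d=-1/4
S(15/4) = -847/256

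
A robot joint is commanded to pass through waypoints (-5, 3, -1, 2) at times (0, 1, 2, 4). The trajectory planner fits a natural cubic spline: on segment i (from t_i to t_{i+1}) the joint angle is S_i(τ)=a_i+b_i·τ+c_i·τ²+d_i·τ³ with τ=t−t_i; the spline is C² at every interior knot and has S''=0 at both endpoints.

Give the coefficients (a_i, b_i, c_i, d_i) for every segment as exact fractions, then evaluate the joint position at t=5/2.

Δ: Δ0=8, Δ1=-4, Δ2=3/2
row 1: diag=4, rhs=-72; c'=1/4, d'=-18
row 2: denom=6−1·1/4=23/4; d'=(33−1·-18)/(23/4)=204/23
back: M2=204/23
back: M1=-18−1/4·204/23=-465/23
M: M0=0, M1=-465/23, M2=204/23, M3=0
seg 0: a=-5, c=M0/2=0, d=(M1−M0)/(6·1)=-155/46, b=Δ0−h0·(2M0+M1)/6=523/46
seg 1: a=3, c=M1/2=-465/46, d=(M2−M1)/(6·1)=223/46, b=Δ1−h1·(2M1+M2)/6=29/23
seg 2: a=-1, c=M2/2=102/23, d=(M3−M2)/(6·2)=-17/23, b=Δ2−h2·(2M2+M3)/6=-203/46
t_q=5/2 → seg 2, τ=1/2; S=-1+-203/46·τ+102/23·τ²+-17/23·τ³=-403/184

  seg 0: a=-5 b=523/46 c=0 d=-155/46
  seg 1: a=3 b=29/23 c=-465/46 d=223/46
  seg 2: a=-1 b=-203/46 c=102/23 d=-17/23
S(5/2) = -403/184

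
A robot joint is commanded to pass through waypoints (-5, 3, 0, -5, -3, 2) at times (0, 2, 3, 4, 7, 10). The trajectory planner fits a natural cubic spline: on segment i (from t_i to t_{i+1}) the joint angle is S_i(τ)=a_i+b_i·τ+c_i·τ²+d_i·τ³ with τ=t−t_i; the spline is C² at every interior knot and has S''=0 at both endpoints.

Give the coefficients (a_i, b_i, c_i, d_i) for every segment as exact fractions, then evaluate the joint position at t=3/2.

  seg 0: a=-5 b=11942/1929 c=0 d=-2113/3858
  seg 1: a=3 b=-736/1929 c=-2113/643 d=1288/1929
  seg 2: a=0 b=-9550/1929 c=-825/643 d=2380/1929
  seg 3: a=-5 b=-7360/1929 c=1555/643 d=-1783/5787
  seg 4: a=-3 b=4583/1929 c=-228/643 d=76/1929
S(3/2) = 25079/10288

Δ: Δ0=4, Δ1=-3, Δ2=-5, Δ3=2/3, Δ4=5/3
row 1: diag=6, rhs=-42; c'=1/6, d'=-7
row 2: denom=4−1·1/6=23/6; d'=(-12−1·-7)/(23/6)=-30/23
row 3: denom=8−1·6/23=178/23; d'=(34−1·-30/23)/(178/23)=406/89
row 4: denom=12−3·69/178=1929/178; d'=(6−3·406/89)/(1929/178)=-456/643
back: M4=-456/643
back: M3=406/89−69/178·-456/643=3110/643
back: M2=-30/23−6/23·3110/643=-1650/643
back: M1=-7−1/6·-1650/643=-4226/643
M: M0=0, M1=-4226/643, M2=-1650/643, M3=3110/643, M4=-456/643, M5=0
seg 0: a=-5, c=M0/2=0, d=(M1−M0)/(6·2)=-2113/3858, b=Δ0−h0·(2M0+M1)/6=11942/1929
seg 1: a=3, c=M1/2=-2113/643, d=(M2−M1)/(6·1)=1288/1929, b=Δ1−h1·(2M1+M2)/6=-736/1929
seg 2: a=0, c=M2/2=-825/643, d=(M3−M2)/(6·1)=2380/1929, b=Δ2−h2·(2M2+M3)/6=-9550/1929
seg 3: a=-5, c=M3/2=1555/643, d=(M4−M3)/(6·3)=-1783/5787, b=Δ3−h3·(2M3+M4)/6=-7360/1929
seg 4: a=-3, c=M4/2=-228/643, d=(M5−M4)/(6·3)=76/1929, b=Δ4−h4·(2M4+M5)/6=4583/1929
t_q=3/2 → seg 0, τ=3/2; S=-5+11942/1929·τ+0·τ²+-2113/3858·τ³=25079/10288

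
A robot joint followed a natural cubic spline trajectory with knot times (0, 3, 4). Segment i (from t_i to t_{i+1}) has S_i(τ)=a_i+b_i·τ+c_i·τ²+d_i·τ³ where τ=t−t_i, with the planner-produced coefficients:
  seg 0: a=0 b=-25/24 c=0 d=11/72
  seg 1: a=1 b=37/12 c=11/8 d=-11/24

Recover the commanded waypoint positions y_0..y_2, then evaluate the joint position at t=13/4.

y_0=0 y_1=1 y_2=5
S(13/4) = 947/512

y_0 = S_0(0) = a_0 = 0
y_1 = S_1(0) = a_1 = 1
y_2 = S_1(1) = 5
t_q=13/4 is in segment 1 (τ=1/4); S_1(τ)=947/512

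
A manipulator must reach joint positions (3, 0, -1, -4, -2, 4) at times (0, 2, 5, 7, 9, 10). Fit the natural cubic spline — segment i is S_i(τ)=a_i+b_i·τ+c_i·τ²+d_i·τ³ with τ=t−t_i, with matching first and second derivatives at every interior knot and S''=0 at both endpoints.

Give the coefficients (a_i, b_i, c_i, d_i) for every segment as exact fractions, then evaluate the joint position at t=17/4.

Δ: Δ0=-3/2, Δ1=-1/3, Δ2=-3/2, Δ3=1, Δ4=6
row 1: diag=10, rhs=7; c'=3/10, d'=7/10
row 2: denom=10−3·3/10=91/10; d'=(-7−3·7/10)/(91/10)=-1
row 3: denom=8−2·20/91=688/91; d'=(15−2·-1)/(688/91)=1547/688
row 4: denom=6−2·91/344=941/172; d'=(30−2·1547/688)/(941/172)=8773/1882
back: M4=8773/1882
back: M3=1547/688−91/344·8773/1882=1911/1882
back: M2=-1−20/91·1911/1882=-1151/941
back: M1=7/10−3/10·-1151/941=1004/941
M: M0=0, M1=1004/941, M2=-1151/941, M3=1911/1882, M4=8773/1882, M5=0
seg 0: a=3, c=M0/2=0, d=(M1−M0)/(6·2)=251/2823, b=Δ0−h0·(2M0+M1)/6=-10477/5646
seg 1: a=0, c=M1/2=502/941, d=(M2−M1)/(6·3)=-2155/16938, b=Δ1−h1·(2M1+M2)/6=-4453/5646
seg 2: a=-1, c=M2/2=-1151/1882, d=(M3−M2)/(6·2)=4213/22584, b=Δ2−h2·(2M2+M3)/6=-2888/2823
seg 3: a=-4, c=M3/2=1911/3764, d=(M4−M3)/(6·2)=3431/11292, b=Δ3−h3·(2M3+M4)/6=-6949/5646
seg 4: a=-2, c=M4/2=8773/3764, d=(M5−M4)/(6·1)=-8773/11292, b=Δ4−h4·(2M4+M5)/6=25103/5646
t_q=17/4 → seg 1, τ=9/4; S=0+-4453/5646·τ+502/941·τ²+-2155/16938·τ³=-63003/120448

  seg 0: a=3 b=-10477/5646 c=0 d=251/2823
  seg 1: a=0 b=-4453/5646 c=502/941 d=-2155/16938
  seg 2: a=-1 b=-2888/2823 c=-1151/1882 d=4213/22584
  seg 3: a=-4 b=-6949/5646 c=1911/3764 d=3431/11292
  seg 4: a=-2 b=25103/5646 c=8773/3764 d=-8773/11292
S(17/4) = -63003/120448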